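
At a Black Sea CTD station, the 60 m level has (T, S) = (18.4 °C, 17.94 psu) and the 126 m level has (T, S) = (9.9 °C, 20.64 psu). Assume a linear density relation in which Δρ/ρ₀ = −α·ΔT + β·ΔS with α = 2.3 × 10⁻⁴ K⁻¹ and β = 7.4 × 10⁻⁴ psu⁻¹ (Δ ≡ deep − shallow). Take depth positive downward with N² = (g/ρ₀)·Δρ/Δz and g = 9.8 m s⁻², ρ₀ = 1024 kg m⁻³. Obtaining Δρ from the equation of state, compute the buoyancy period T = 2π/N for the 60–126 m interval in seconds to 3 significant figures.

259 s

ΔT = -8.5 K, ΔS = +2.70 psu (deep − shallow).
Δρ/ρ₀ = −αΔT + βΔS = 1.955 × 10⁻³ + 1.998 × 10⁻³ = 3.953 × 10⁻³, so Δρ ≈ 4.048 kg m⁻³.
N² = (g/ρ₀)·Δρ/Δz = g·(Δρ/ρ₀)/Δz = 9.8 × 3.953 × 10⁻³ / 66 = 5.8696 × 10⁻⁴ s⁻².
N = √(5.8696 × 10⁻⁴) = 0.024227 rad s⁻¹ → T = 2π/N = 259.35 s ≈ 259 s.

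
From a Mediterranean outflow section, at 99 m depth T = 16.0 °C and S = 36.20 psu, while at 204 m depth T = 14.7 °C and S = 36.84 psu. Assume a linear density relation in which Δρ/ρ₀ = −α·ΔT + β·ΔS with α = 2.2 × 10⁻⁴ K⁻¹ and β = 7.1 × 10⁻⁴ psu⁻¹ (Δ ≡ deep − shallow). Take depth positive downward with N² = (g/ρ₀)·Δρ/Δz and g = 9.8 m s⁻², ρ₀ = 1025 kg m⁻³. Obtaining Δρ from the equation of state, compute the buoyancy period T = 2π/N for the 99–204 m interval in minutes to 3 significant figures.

ΔT = -1.3 K, ΔS = +0.64 psu (deep − shallow).
Δρ/ρ₀ = −αΔT + βΔS = 2.86 × 10⁻⁴ + 4.544 × 10⁻⁴ = 7.404 × 10⁻⁴, so Δρ ≈ 0.7589 kg m⁻³.
N² = (g/ρ₀)·Δρ/Δz = g·(Δρ/ρ₀)/Δz = 9.8 × 7.404 × 10⁻⁴ / 105 = 6.9104 × 10⁻⁵ s⁻².
N = √(6.9104 × 10⁻⁵) = 8.3129 × 10⁻³ rad s⁻¹ → T = 2π/N = 755.84 s = 12.597 min ≈ 12.6 min.

12.6 min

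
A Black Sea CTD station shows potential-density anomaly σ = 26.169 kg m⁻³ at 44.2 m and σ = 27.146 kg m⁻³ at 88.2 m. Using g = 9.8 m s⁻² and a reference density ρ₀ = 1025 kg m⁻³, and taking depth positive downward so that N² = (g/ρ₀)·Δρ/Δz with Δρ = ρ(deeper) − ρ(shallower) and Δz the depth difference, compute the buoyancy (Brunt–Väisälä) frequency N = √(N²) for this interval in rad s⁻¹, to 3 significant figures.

Δρ = 1027.146 − 1026.169 = 0.977 kg m⁻³ over Δz = 88.2 − 44.2 = 44 m.
N² = (9.8/1025) × (0.977/44) = 2.1230 × 10⁻⁴ s⁻².
N = √(2.1230 × 10⁻⁴) = 0.014571 rad s⁻¹ ≈ 0.0146 rad s⁻¹.

0.0146 rad s⁻¹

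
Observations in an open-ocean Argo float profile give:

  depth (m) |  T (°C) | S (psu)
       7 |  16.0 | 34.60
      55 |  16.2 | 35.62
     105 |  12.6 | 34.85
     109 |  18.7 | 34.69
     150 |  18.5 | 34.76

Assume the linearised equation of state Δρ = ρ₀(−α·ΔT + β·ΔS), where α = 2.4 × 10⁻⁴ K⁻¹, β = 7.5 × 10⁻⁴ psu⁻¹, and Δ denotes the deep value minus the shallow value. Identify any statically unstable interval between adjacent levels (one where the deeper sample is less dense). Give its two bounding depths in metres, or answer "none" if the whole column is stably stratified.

105–109 m

Evaluate Δρ/ρ₀ = −αΔT + βΔS across each adjacent pair:
  7–55 m: −αΔT+βΔS = −(2.4 × 10⁻⁴)(+0.2)+(7.5 × 10⁻⁴)(+1.02) = 7.2 × 10⁻⁴ → stable
  55–105 m: −αΔT+βΔS = −(2.4 × 10⁻⁴)(-3.6)+(7.5 × 10⁻⁴)(-0.77) = 2.9 × 10⁻⁴ → stable
  105–109 m: −αΔT+βΔS = −(2.4 × 10⁻⁴)(+6.1)+(7.5 × 10⁻⁴)(-0.16) = -1.6 × 10⁻³ → UNSTABLE
  109–150 m: −αΔT+βΔS = −(2.4 × 10⁻⁴)(-0.2)+(7.5 × 10⁻⁴)(+0.07) = 1.0 × 10⁻⁴ → stable
The 105–109 m interval has Δρ < 0: lighter water underlies denser water.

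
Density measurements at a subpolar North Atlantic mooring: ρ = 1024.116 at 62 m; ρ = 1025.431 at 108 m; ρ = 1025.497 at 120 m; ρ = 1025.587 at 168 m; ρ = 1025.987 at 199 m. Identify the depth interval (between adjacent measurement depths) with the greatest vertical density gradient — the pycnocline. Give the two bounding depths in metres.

Compute the density gradient over each adjacent pair:
  62–108 m: Δρ/Δz = 1.315/46 = 0.029 kg m⁻⁴
  108–120 m: Δρ/Δz = 0.066/12 = 5.5 × 10⁻³ kg m⁻⁴
  120–168 m: Δρ/Δz = 0.090/48 = 1.9 × 10⁻³ kg m⁻⁴
  168–199 m: Δρ/Δz = 0.400/31 = 0.013 kg m⁻⁴
The largest gradient is in the 62–108 m interval — the pycnocline.

62–108 m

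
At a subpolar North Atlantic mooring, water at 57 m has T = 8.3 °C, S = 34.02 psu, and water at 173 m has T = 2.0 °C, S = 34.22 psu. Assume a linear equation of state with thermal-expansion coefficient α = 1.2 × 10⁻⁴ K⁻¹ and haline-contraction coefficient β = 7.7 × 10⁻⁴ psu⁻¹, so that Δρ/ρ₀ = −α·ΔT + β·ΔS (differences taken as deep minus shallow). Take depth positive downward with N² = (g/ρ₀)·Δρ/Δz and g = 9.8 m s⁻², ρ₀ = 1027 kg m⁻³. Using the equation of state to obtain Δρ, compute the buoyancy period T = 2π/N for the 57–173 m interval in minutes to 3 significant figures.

ΔT = -6.3 K, ΔS = +0.20 psu (deep − shallow).
Δρ/ρ₀ = −αΔT + βΔS = 7.56 × 10⁻⁴ + 1.54 × 10⁻⁴ = 9.10 × 10⁻⁴, so Δρ ≈ 0.9346 kg m⁻³.
N² = (g/ρ₀)·Δρ/Δz = g·(Δρ/ρ₀)/Δz = 9.8 × 9.10 × 10⁻⁴ / 116 = 7.6879 × 10⁻⁵ s⁻².
N = √(7.6879 × 10⁻⁵) = 8.7681 × 10⁻³ rad s⁻¹ → T = 2π/N = 716.60 s = 11.943 min ≈ 11.9 min.

11.9 min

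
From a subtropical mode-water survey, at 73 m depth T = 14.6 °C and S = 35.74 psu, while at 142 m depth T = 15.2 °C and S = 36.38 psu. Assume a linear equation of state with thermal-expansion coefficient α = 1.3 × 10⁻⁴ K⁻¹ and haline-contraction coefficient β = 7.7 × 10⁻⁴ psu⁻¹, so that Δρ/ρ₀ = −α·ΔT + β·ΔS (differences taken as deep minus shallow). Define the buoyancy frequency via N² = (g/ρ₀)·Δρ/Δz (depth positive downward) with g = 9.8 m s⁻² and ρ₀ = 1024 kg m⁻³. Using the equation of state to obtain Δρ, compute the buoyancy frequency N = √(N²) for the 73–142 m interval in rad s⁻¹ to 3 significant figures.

ΔT = +0.6 K, ΔS = +0.64 psu (deep − shallow).
Δρ/ρ₀ = −αΔT + βΔS = -7.80 × 10⁻⁵ + 4.928 × 10⁻⁴ = 4.148 × 10⁻⁴, so Δρ ≈ 0.4248 kg m⁻³.
N² = (g/ρ₀)·Δρ/Δz = g·(Δρ/ρ₀)/Δz = 9.8 × 4.148 × 10⁻⁴ / 69 = 5.8914 × 10⁻⁵ s⁻².
N = √(5.8914 × 10⁻⁵) = 7.6755 × 10⁻³ rad s⁻¹ ≈ 7.68 × 10⁻³ rad s⁻¹.

7.68 × 10⁻³ rad s⁻¹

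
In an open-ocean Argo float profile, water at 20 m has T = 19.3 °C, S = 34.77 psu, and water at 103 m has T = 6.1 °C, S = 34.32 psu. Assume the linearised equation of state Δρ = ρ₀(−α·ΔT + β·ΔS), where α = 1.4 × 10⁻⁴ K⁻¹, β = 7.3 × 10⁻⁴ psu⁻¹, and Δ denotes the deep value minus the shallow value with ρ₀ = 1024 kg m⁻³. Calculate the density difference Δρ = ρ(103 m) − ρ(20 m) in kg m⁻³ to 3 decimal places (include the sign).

+1.556 kg m⁻³

ΔT = -13.2 K, ΔS = -0.45 psu (deep − shallow).
Δρ/ρ₀ = −(1.4 × 10⁻⁴)(-13.2) + (7.3 × 10⁻⁴)(-0.45) = 1.5195 × 10⁻³.
Δρ = 1024 × (1.5195 × 10⁻³) = +1.556 kg m⁻³.
Positive Δρ: denser below, stable.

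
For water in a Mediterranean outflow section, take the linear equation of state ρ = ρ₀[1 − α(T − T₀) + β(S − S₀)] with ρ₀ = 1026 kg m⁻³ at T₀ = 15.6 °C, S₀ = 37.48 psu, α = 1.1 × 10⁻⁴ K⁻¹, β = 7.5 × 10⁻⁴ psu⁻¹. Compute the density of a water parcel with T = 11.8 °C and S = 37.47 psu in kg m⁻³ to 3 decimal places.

1026.421 kg m⁻³

T − T₀ = -3.8 K, S − S₀ = -0.01 psu.
Bracket = 1 − α·(-3.8) + β·(-0.01) = 1 + (4.105 × 10⁻⁴) = 1.0004105.
ρ = 1026 × 1.0004105 = 1026.421 kg m⁻³.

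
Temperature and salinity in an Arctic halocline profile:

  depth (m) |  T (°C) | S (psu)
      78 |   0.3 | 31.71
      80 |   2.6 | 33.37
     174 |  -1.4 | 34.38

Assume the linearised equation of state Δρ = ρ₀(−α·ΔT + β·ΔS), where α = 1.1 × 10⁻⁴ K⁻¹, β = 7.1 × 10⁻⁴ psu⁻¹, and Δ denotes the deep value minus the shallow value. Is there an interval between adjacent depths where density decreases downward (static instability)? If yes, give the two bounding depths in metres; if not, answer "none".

Evaluate Δρ/ρ₀ = −αΔT + βΔS across each adjacent pair:
  78–80 m: −αΔT+βΔS = −(1.1 × 10⁻⁴)(+2.3)+(7.1 × 10⁻⁴)(+1.66) = 9.3 × 10⁻⁴ → stable
  80–174 m: −αΔT+βΔS = −(1.1 × 10⁻⁴)(-4.0)+(7.1 × 10⁻⁴)(+1.01) = 1.2 × 10⁻³ → stable
Every interval has Δρ > 0: the column is stably stratified throughout.

none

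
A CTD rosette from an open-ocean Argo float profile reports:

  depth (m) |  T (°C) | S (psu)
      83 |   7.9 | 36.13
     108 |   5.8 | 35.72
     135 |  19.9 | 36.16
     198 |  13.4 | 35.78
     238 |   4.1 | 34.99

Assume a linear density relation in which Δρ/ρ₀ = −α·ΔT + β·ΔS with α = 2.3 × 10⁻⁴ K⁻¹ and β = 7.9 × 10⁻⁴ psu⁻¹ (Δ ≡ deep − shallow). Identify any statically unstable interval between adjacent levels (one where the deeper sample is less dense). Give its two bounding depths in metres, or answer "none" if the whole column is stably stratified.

Evaluate Δρ/ρ₀ = −αΔT + βΔS across each adjacent pair:
  83–108 m: −αΔT+βΔS = −(2.3 × 10⁻⁴)(-2.1)+(7.9 × 10⁻⁴)(-0.41) = 1.6 × 10⁻⁴ → stable
  108–135 m: −αΔT+βΔS = −(2.3 × 10⁻⁴)(+14.1)+(7.9 × 10⁻⁴)(+0.44) = -2.9 × 10⁻³ → UNSTABLE
  135–198 m: −αΔT+βΔS = −(2.3 × 10⁻⁴)(-6.5)+(7.9 × 10⁻⁴)(-0.38) = 1.2 × 10⁻³ → stable
  198–238 m: −αΔT+βΔS = −(2.3 × 10⁻⁴)(-9.3)+(7.9 × 10⁻⁴)(-0.79) = 1.5 × 10⁻³ → stable
The 108–135 m interval has Δρ < 0: lighter water underlies denser water.

108–135 m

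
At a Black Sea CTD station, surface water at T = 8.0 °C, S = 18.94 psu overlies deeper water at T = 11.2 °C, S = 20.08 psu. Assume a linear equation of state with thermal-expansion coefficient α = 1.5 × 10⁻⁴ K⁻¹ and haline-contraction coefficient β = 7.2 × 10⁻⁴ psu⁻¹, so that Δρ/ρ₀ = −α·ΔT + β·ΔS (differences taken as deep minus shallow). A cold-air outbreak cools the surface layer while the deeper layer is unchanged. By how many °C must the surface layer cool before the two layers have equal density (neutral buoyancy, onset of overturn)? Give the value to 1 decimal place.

2.3 °C

Neutral buoyancy requires Δρ = 0, i.e. −α(T_deep − T_surf′) + β(S_deep − S_surf) = 0.
T_surf′ = T_deep − (β/α)·ΔS = 11.2 − (7.2 × 10⁻⁴/1.5 × 10⁻⁴)·(+1.14) = 5.728 °C.
Cooling required: 8.0 − (5.728) = 2.272 °C.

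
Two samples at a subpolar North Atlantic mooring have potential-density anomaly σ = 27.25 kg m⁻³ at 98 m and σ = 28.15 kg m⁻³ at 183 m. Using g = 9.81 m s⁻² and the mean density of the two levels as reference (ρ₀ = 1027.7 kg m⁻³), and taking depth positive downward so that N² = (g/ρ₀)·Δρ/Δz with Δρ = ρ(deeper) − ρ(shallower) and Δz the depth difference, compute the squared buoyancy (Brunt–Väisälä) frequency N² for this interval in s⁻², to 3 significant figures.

Δρ = 1028.15 − 1027.25 = 0.90 kg m⁻³ over Δz = 183 − 98 = 85 m.
N² = (9.81/1027.7) × (0.90/85) = 1.0107 × 10⁻⁴ s⁻² ≈ 1.01 × 10⁻⁴ s⁻².

1.01 × 10⁻⁴ s⁻²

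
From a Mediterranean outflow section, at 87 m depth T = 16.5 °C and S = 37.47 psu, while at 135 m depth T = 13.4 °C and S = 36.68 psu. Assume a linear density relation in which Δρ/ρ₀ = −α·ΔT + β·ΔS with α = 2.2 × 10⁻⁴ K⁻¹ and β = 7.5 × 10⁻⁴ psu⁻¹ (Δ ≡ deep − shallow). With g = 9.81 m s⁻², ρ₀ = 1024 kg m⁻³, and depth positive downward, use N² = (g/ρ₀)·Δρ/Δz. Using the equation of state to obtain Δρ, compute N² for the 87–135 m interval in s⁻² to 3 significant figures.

1.83 × 10⁻⁵ s⁻²

ΔT = -3.1 K, ΔS = -0.79 psu (deep − shallow).
Δρ/ρ₀ = −αΔT + βΔS = 6.82 × 10⁻⁴ − 5.925 × 10⁻⁴ = 8.95 × 10⁻⁵, so Δρ ≈ 0.09165 kg m⁻³.
N² = (g/ρ₀)·Δρ/Δz = g·(Δρ/ρ₀)/Δz = 9.81 × 8.95 × 10⁻⁵ / 48 = 1.8292 × 10⁻⁵ s⁻² ≈ 1.83 × 10⁻⁵ s⁻².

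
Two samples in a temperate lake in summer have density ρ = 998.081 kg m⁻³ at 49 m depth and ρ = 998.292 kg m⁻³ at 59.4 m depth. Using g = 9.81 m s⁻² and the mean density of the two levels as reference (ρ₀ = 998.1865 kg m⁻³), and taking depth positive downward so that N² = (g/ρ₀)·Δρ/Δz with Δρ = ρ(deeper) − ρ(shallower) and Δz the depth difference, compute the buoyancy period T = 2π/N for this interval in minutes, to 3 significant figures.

7.42 min

Δρ = 998.292 − 998.081 = 0.211 kg m⁻³ over Δz = 59.4 − 49 = 10.4 m.
N² = (9.81/998.1865) × (0.211/10.4) = 1.9939 × 10⁻⁴ s⁻².
N = √(1.9939 × 10⁻⁴) = 0.014121 rad s⁻¹, so T = 2π/N = 444.95 s = 7.4158 min ≈ 7.42 min.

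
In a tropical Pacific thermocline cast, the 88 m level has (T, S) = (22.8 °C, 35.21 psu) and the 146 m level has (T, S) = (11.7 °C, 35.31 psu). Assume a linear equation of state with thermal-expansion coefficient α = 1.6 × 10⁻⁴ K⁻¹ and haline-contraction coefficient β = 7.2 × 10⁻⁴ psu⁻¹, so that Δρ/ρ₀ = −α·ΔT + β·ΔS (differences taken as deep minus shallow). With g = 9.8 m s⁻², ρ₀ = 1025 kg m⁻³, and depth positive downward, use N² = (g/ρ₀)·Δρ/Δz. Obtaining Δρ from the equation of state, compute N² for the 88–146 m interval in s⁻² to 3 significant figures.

ΔT = -11.1 K, ΔS = +0.10 psu (deep − shallow).
Δρ/ρ₀ = −αΔT + βΔS = 1.776 × 10⁻³ + 7.20 × 10⁻⁵ = 1.848 × 10⁻³, so Δρ ≈ 1.894 kg m⁻³.
N² = (g/ρ₀)·Δρ/Δz = g·(Δρ/ρ₀)/Δz = 9.8 × 1.848 × 10⁻³ / 58 = 3.1225 × 10⁻⁴ s⁻² ≈ 3.12 × 10⁻⁴ s⁻².

3.12 × 10⁻⁴ s⁻²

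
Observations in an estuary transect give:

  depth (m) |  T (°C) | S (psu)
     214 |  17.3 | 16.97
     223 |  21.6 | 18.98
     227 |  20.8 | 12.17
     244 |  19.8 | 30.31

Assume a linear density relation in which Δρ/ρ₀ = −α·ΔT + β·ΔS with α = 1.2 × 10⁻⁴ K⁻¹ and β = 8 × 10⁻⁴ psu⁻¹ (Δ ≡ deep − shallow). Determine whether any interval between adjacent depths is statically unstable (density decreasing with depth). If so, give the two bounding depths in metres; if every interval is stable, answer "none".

Evaluate Δρ/ρ₀ = −αΔT + βΔS across each adjacent pair:
  214–223 m: −αΔT+βΔS = −(1.2 × 10⁻⁴)(+4.3)+(8 × 10⁻⁴)(+2.01) = 1.1 × 10⁻³ → stable
  223–227 m: −αΔT+βΔS = −(1.2 × 10⁻⁴)(-0.8)+(8 × 10⁻⁴)(-6.81) = -5.4 × 10⁻³ → UNSTABLE
  227–244 m: −αΔT+βΔS = −(1.2 × 10⁻⁴)(-1.0)+(8 × 10⁻⁴)(+18.14) = 0.015 → stable
The 223–227 m interval has Δρ < 0: lighter water underlies denser water.

223–227 m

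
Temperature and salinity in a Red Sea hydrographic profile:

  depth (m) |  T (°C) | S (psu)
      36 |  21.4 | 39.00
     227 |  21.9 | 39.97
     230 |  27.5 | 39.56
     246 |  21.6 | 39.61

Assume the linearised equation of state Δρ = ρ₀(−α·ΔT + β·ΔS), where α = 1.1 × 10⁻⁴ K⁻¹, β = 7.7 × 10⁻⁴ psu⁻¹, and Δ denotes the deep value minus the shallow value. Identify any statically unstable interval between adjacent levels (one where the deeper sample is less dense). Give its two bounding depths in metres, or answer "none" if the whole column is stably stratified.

227–230 m

Evaluate Δρ/ρ₀ = −αΔT + βΔS across each adjacent pair:
  36–227 m: −αΔT+βΔS = −(1.1 × 10⁻⁴)(+0.5)+(7.7 × 10⁻⁴)(+0.97) = 6.9 × 10⁻⁴ → stable
  227–230 m: −αΔT+βΔS = −(1.1 × 10⁻⁴)(+5.6)+(7.7 × 10⁻⁴)(-0.41) = -9.3 × 10⁻⁴ → UNSTABLE
  230–246 m: −αΔT+βΔS = −(1.1 × 10⁻⁴)(-5.9)+(7.7 × 10⁻⁴)(+0.05) = 6.9 × 10⁻⁴ → stable
The 227–230 m interval has Δρ < 0: lighter water underlies denser water.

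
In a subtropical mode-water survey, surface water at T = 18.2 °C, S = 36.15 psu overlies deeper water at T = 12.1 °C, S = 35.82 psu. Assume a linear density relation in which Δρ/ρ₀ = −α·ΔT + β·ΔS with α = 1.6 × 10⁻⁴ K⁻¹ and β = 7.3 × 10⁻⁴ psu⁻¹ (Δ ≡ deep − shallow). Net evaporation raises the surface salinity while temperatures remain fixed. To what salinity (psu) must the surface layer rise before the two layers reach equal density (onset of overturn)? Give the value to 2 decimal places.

37.16 psu

Neutral buoyancy requires −α(T_deep − T_surf) + β(S_deep − S_surf′) = 0.
S_surf′ = S_deep − (α/β)·ΔT = 35.82 − (1.6 × 10⁻⁴/7.3 × 10⁻⁴)·(-6.1) = 37.1570 psu.
Increase required: 37.1570 − 36.15 = 1.0070 psu.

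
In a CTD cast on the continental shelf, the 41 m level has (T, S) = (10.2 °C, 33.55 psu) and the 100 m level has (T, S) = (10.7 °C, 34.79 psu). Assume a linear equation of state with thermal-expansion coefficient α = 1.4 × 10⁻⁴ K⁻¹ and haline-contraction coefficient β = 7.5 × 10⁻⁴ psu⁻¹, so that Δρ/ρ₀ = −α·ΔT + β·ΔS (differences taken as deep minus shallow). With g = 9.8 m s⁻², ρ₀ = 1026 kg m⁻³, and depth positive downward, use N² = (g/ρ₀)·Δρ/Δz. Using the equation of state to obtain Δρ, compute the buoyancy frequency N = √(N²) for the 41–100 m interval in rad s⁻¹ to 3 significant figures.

0.0120 rad s⁻¹

ΔT = +0.5 K, ΔS = +1.24 psu (deep − shallow).
Δρ/ρ₀ = −αΔT + βΔS = -7.00 × 10⁻⁵ + 9.30 × 10⁻⁴ = 8.60 × 10⁻⁴, so Δρ ≈ 0.8824 kg m⁻³.
N² = (g/ρ₀)·Δρ/Δz = g·(Δρ/ρ₀)/Δz = 9.8 × 8.60 × 10⁻⁴ / 59 = 1.4285 × 10⁻⁴ s⁻².
N = √(1.4285 × 10⁻⁴) = 0.011952 rad s⁻¹ ≈ 0.0120 rad s⁻¹.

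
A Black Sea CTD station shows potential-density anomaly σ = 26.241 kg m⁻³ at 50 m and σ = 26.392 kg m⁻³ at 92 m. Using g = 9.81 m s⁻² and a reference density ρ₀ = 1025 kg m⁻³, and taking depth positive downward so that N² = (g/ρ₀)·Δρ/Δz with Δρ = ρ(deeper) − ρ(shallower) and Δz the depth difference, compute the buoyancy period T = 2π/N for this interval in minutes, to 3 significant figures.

Δρ = 1026.392 − 1026.241 = 0.151 kg m⁻³ over Δz = 92 − 50 = 42 m.
N² = (9.81/1025) × (0.151/42) = 3.4409 × 10⁻⁵ s⁻².
N = √(3.4409 × 10⁻⁵) = 5.8659 × 10⁻³ rad s⁻¹, so T = 2π/N = 1.0711 × 10³ s = 17.852 min ≈ 17.9 min.

17.9 min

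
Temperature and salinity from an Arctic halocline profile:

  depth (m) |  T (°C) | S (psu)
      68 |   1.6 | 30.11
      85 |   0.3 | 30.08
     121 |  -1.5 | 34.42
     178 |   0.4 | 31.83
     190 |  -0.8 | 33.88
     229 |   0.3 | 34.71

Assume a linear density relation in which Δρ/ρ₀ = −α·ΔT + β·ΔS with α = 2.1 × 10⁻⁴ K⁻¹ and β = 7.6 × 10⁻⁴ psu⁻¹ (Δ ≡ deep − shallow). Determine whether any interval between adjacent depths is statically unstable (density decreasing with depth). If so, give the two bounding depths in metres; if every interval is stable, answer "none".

121–178 m

Evaluate Δρ/ρ₀ = −αΔT + βΔS across each adjacent pair:
  68–85 m: −αΔT+βΔS = −(2.1 × 10⁻⁴)(-1.3)+(7.6 × 10⁻⁴)(-0.03) = 2.5 × 10⁻⁴ → stable
  85–121 m: −αΔT+βΔS = −(2.1 × 10⁻⁴)(-1.8)+(7.6 × 10⁻⁴)(+4.34) = 3.7 × 10⁻³ → stable
  121–178 m: −αΔT+βΔS = −(2.1 × 10⁻⁴)(+1.9)+(7.6 × 10⁻⁴)(-2.59) = -2.4 × 10⁻³ → UNSTABLE
  178–190 m: −αΔT+βΔS = −(2.1 × 10⁻⁴)(-1.2)+(7.6 × 10⁻⁴)(+2.05) = 1.8 × 10⁻³ → stable
  190–229 m: −αΔT+βΔS = −(2.1 × 10⁻⁴)(+1.1)+(7.6 × 10⁻⁴)(+0.83) = 4.0 × 10⁻⁴ → stable
The 121–178 m interval has Δρ < 0: lighter water underlies denser water.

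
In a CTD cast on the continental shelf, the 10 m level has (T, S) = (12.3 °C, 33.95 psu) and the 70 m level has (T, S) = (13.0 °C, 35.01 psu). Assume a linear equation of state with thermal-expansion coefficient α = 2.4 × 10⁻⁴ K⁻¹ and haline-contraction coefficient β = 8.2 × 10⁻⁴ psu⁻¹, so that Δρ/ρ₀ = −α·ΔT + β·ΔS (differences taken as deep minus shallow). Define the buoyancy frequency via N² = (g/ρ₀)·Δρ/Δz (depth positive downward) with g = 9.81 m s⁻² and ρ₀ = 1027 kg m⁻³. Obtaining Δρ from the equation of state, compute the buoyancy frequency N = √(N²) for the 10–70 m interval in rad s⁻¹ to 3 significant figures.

0.0107 rad s⁻¹

ΔT = +0.7 K, ΔS = +1.06 psu (deep − shallow).
Δρ/ρ₀ = −αΔT + βΔS = -1.68 × 10⁻⁴ + 8.692 × 10⁻⁴ = 7.012 × 10⁻⁴, so Δρ ≈ 0.7201 kg m⁻³.
N² = (g/ρ₀)·Δρ/Δz = g·(Δρ/ρ₀)/Δz = 9.81 × 7.012 × 10⁻⁴ / 60 = 1.1465 × 10⁻⁴ s⁻².
N = √(1.1465 × 10⁻⁴) = 0.010707 rad s⁻¹ ≈ 0.0107 rad s⁻¹.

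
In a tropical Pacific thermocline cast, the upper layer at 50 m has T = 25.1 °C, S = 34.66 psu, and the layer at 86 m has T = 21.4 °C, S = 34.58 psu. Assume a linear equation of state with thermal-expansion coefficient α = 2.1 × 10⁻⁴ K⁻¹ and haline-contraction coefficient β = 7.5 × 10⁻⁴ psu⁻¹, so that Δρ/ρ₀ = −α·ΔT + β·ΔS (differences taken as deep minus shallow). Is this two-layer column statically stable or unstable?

stable

ΔT = 21.4 − 25.1 = -3.7 K and ΔS = 34.58 − 34.66 = -0.08 psu (deep − shallow).
−αΔT = 7.77 × 10⁻⁴; βΔS = -6.00 × 10⁻⁵; sum Δρ/ρ₀ = 7.17 × 10⁻⁴.
Δρ/ρ₀ > 0, so Δρ > 0: deeper water is denser → statically stable.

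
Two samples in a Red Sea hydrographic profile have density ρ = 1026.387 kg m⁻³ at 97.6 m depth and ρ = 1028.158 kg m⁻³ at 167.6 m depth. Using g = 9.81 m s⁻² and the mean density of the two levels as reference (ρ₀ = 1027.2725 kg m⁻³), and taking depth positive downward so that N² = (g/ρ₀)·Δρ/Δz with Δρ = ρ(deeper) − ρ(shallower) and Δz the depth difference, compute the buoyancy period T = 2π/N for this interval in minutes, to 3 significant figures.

Δρ = 1028.158 − 1026.387 = 1.771 kg m⁻³ over Δz = 167.6 − 97.6 = 70 m.
N² = (9.81/1027.2725) × (1.771/70) = 2.4160 × 10⁻⁴ s⁻².
N = √(2.4160 × 10⁻⁴) = 0.015543 rad s⁻¹, so T = 2π/N = 404.25 s = 6.7375 min ≈ 6.74 min.

6.74 min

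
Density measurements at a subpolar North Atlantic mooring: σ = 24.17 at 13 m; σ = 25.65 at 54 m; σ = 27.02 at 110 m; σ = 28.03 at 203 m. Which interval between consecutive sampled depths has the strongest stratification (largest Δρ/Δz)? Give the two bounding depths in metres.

Compute the density gradient over each adjacent pair:
  13–54 m: Δρ/Δz = 1.48/41 = 0.036 kg m⁻⁴
  54–110 m: Δρ/Δz = 1.37/56 = 0.024 kg m⁻⁴
  110–203 m: Δρ/Δz = 1.01/93 = 0.011 kg m⁻⁴
The largest gradient is in the 13–54 m interval — the pycnocline.

13–54 m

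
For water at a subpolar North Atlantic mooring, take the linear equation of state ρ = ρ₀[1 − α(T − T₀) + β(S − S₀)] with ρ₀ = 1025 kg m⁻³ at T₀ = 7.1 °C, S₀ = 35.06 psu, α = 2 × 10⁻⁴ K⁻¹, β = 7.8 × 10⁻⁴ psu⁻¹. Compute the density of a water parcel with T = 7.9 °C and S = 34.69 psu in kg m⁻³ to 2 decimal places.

1024.54 kg m⁻³

T − T₀ = +0.8 K, S − S₀ = -0.37 psu.
Bracket = 1 − α·(+0.8) + β·(-0.37) = 1 + (-4.486 × 10⁻⁴) = 0.9995514.
ρ = 1025 × 0.9995514 = 1024.54 kg m⁻³.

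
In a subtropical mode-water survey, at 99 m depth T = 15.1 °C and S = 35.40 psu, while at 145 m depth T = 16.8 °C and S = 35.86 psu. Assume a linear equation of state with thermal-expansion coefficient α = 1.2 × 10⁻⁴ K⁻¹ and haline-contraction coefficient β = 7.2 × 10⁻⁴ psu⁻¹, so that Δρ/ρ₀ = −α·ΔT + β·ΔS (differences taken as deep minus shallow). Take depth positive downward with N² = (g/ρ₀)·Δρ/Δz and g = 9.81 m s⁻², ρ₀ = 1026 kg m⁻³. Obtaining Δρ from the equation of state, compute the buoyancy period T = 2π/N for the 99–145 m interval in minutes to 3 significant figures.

ΔT = +1.7 K, ΔS = +0.46 psu (deep − shallow).
Δρ/ρ₀ = −αΔT + βΔS = -2.04 × 10⁻⁴ + 3.312 × 10⁻⁴ = 1.272 × 10⁻⁴, so Δρ ≈ 0.1305 kg m⁻³.
N² = (g/ρ₀)·Δρ/Δz = g·(Δρ/ρ₀)/Δz = 9.81 × 1.272 × 10⁻⁴ / 46 = 2.7127 × 10⁻⁵ s⁻².
N = √(2.7127 × 10⁻⁵) = 5.2084 × 10⁻³ rad s⁻¹ → T = 2π/N = 1.2064 × 10³ s = 20.107 min ≈ 20.1 min.

20.1 min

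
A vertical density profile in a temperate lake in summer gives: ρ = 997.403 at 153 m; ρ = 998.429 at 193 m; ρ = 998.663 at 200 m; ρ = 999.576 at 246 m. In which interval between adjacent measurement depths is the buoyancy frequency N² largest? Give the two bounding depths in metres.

Compute the density gradient over each adjacent pair:
  153–193 m: Δρ/Δz = 1.026/40 = 0.026 kg m⁻⁴
  193–200 m: Δρ/Δz = 0.234/7 = 0.033 kg m⁻⁴
  200–246 m: Δρ/Δz = 0.913/46 = 0.020 kg m⁻⁴
The largest gradient is in the 193–200 m interval — the pycnocline.

193–200 m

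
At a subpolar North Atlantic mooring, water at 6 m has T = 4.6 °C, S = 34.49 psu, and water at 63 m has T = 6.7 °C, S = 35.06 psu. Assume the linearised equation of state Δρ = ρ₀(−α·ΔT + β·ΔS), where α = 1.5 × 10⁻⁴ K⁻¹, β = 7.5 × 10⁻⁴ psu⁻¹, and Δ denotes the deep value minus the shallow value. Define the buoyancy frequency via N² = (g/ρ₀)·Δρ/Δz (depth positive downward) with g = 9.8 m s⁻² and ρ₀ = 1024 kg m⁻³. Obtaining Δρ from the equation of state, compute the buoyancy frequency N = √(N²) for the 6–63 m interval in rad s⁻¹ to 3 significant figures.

ΔT = +2.1 K, ΔS = +0.57 psu (deep − shallow).
Δρ/ρ₀ = −αΔT + βΔS = -3.15 × 10⁻⁴ + 4.275 × 10⁻⁴ = 1.125 × 10⁻⁴, so Δρ ≈ 0.1152 kg m⁻³.
N² = (g/ρ₀)·Δρ/Δz = g·(Δρ/ρ₀)/Δz = 9.8 × 1.125 × 10⁻⁴ / 57 = 1.9342 × 10⁻⁵ s⁻².
N = √(1.9342 × 10⁻⁵) = 4.3980 × 10⁻³ rad s⁻¹ ≈ 4.40 × 10⁻³ rad s⁻¹.

4.40 × 10⁻³ rad s⁻¹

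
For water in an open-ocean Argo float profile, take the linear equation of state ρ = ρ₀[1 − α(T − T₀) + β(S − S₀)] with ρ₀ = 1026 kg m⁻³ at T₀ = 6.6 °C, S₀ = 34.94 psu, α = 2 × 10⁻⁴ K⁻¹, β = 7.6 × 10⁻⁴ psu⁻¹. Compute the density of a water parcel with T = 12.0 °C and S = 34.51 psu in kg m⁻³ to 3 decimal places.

T − T₀ = +5.4 K, S − S₀ = -0.43 psu.
Bracket = 1 − α·(+5.4) + β·(-0.43) = 1 + (-1.4068 × 10⁻³) = 0.9985932.
ρ = 1026 × 0.9985932 = 1024.557 kg m⁻³.

1024.557 kg m⁻³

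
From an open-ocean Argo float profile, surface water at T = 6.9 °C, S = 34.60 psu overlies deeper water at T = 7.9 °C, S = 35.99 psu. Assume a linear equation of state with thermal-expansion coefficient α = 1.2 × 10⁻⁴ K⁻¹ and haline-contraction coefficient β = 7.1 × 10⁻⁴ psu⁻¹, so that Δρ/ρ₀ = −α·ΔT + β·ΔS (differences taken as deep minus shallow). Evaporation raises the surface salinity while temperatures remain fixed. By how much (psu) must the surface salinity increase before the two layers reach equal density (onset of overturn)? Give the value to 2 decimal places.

Neutral buoyancy requires −α(T_deep − T_surf) + β(S_deep − S_surf′) = 0.
S_surf′ = S_deep − (α/β)·ΔT = 35.99 − (1.2 × 10⁻⁴/7.1 × 10⁻⁴)·(+1.0) = 35.8210 psu.
Increase required: 35.8210 − 34.60 = 1.2210 psu.

1.22 psu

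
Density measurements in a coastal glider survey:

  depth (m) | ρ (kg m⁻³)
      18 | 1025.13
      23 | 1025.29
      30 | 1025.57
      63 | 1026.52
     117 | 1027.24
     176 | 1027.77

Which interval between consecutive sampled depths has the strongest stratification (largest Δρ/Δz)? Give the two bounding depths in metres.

23–30 m

Compute the density gradient over each adjacent pair:
  18–23 m: Δρ/Δz = 0.16/5 = 0.032 kg m⁻⁴
  23–30 m: Δρ/Δz = 0.28/7 = 0.040 kg m⁻⁴
  30–63 m: Δρ/Δz = 0.95/33 = 0.029 kg m⁻⁴
  63–117 m: Δρ/Δz = 0.72/54 = 0.013 kg m⁻⁴
  117–176 m: Δρ/Δz = 0.53/59 = 9.0 × 10⁻³ kg m⁻⁴
The largest gradient is in the 23–30 m interval — the pycnocline.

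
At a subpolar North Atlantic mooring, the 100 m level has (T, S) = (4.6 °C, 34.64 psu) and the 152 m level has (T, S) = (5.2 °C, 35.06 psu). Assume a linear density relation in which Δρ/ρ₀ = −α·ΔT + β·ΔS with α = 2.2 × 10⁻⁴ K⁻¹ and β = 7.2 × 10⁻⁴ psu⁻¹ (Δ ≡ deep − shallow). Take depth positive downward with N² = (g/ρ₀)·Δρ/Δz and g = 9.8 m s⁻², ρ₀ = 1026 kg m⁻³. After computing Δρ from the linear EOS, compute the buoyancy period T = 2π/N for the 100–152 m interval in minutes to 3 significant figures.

18.5 min

ΔT = +0.6 K, ΔS = +0.42 psu (deep − shallow).
Δρ/ρ₀ = −αΔT + βΔS = -1.32 × 10⁻⁴ + 3.024 × 10⁻⁴ = 1.704 × 10⁻⁴, so Δρ ≈ 0.1748 kg m⁻³.
N² = (g/ρ₀)·Δρ/Δz = g·(Δρ/ρ₀)/Δz = 9.8 × 1.704 × 10⁻⁴ / 52 = 3.2114 × 10⁻⁵ s⁻².
N = √(3.2114 × 10⁻⁵) = 5.6669 × 10⁻³ rad s⁻¹ → T = 2π/N = 1.1088 × 10³ s = 18.480 min ≈ 18.5 min.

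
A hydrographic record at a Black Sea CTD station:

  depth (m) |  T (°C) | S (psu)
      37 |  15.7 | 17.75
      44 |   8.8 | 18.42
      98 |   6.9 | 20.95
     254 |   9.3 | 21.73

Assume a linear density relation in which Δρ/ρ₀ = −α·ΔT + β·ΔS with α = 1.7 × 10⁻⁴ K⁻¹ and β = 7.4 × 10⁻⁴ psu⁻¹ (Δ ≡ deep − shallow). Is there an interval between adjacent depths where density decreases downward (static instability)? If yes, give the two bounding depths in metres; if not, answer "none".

Evaluate Δρ/ρ₀ = −αΔT + βΔS across each adjacent pair:
  37–44 m: −αΔT+βΔS = −(1.7 × 10⁻⁴)(-6.9)+(7.4 × 10⁻⁴)(+0.67) = 1.7 × 10⁻³ → stable
  44–98 m: −αΔT+βΔS = −(1.7 × 10⁻⁴)(-1.9)+(7.4 × 10⁻⁴)(+2.53) = 2.2 × 10⁻³ → stable
  98–254 m: −αΔT+βΔS = −(1.7 × 10⁻⁴)(+2.4)+(7.4 × 10⁻⁴)(+0.78) = 1.7 × 10⁻⁴ → stable
Every interval has Δρ > 0: the column is stably stratified throughout.

none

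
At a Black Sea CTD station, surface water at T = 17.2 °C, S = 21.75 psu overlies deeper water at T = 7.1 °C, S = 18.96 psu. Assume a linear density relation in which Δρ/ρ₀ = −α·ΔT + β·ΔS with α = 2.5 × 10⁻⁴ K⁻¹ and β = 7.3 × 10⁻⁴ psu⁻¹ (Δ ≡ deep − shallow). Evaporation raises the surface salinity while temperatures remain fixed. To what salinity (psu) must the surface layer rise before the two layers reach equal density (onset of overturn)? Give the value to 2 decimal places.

Neutral buoyancy requires −α(T_deep − T_surf) + β(S_deep − S_surf′) = 0.
S_surf′ = S_deep − (α/β)·ΔT = 18.96 − (2.5 × 10⁻⁴/7.3 × 10⁻⁴)·(-10.1) = 22.4189 psu.
Increase required: 22.4189 − 21.75 = 0.6689 psu.

22.42 psu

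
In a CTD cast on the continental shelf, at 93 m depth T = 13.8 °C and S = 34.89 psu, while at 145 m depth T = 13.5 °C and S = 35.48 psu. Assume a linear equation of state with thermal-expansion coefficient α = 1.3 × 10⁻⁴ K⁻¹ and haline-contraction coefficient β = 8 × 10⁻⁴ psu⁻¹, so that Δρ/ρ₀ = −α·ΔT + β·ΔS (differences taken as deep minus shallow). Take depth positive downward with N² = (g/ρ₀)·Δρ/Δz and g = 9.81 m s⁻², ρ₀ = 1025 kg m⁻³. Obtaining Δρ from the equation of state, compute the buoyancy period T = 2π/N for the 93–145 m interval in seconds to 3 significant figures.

ΔT = -0.3 K, ΔS = +0.59 psu (deep − shallow).
Δρ/ρ₀ = −αΔT + βΔS = 3.90 × 10⁻⁵ + 4.72 × 10⁻⁴ = 5.11 × 10⁻⁴, so Δρ ≈ 0.5238 kg m⁻³.
N² = (g/ρ₀)·Δρ/Δz = g·(Δρ/ρ₀)/Δz = 9.81 × 5.11 × 10⁻⁴ / 52 = 9.6402 × 10⁻⁵ s⁻².
N = √(9.6402 × 10⁻⁵) = 9.8185 × 10⁻³ rad s⁻¹ → T = 2π/N = 639.93 s ≈ 640 s.

640 s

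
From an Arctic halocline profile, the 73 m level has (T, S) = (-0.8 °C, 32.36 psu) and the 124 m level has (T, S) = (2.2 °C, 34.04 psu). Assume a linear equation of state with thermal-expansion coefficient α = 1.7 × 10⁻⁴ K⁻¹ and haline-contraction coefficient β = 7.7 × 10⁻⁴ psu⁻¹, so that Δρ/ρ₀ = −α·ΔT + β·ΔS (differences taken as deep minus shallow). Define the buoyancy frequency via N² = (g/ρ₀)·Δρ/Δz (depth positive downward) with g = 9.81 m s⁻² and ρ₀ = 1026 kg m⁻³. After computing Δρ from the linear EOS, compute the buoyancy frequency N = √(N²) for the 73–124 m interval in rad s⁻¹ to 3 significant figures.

0.0123 rad s⁻¹

ΔT = +3.0 K, ΔS = +1.68 psu (deep − shallow).
Δρ/ρ₀ = −αΔT + βΔS = -5.10 × 10⁻⁴ + 1.2936 × 10⁻³ = 7.836 × 10⁻⁴, so Δρ ≈ 0.8040 kg m⁻³.
N² = (g/ρ₀)·Δρ/Δz = g·(Δρ/ρ₀)/Δz = 9.81 × 7.836 × 10⁻⁴ / 51 = 1.5073 × 10⁻⁴ s⁻².
N = √(1.5073 × 10⁻⁴) = 0.012277 rad s⁻¹ ≈ 0.0123 rad s⁻¹.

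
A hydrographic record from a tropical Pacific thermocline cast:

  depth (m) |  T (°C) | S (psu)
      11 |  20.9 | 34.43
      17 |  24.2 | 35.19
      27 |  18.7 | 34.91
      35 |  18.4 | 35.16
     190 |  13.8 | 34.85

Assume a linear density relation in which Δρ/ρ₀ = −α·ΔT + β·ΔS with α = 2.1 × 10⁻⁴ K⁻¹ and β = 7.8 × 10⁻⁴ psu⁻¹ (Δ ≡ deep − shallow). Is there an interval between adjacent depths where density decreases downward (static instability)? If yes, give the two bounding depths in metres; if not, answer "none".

11–17 m

Evaluate Δρ/ρ₀ = −αΔT + βΔS across each adjacent pair:
  11–17 m: −αΔT+βΔS = −(2.1 × 10⁻⁴)(+3.3)+(7.8 × 10⁻⁴)(+0.76) = -1.0 × 10⁻⁴ → UNSTABLE
  17–27 m: −αΔT+βΔS = −(2.1 × 10⁻⁴)(-5.5)+(7.8 × 10⁻⁴)(-0.28) = 9.4 × 10⁻⁴ → stable
  27–35 m: −αΔT+βΔS = −(2.1 × 10⁻⁴)(-0.3)+(7.8 × 10⁻⁴)(+0.25) = 2.6 × 10⁻⁴ → stable
  35–190 m: −αΔT+βΔS = −(2.1 × 10⁻⁴)(-4.6)+(7.8 × 10⁻⁴)(-0.31) = 7.2 × 10⁻⁴ → stable
The 11–17 m interval has Δρ < 0: lighter water underlies denser water.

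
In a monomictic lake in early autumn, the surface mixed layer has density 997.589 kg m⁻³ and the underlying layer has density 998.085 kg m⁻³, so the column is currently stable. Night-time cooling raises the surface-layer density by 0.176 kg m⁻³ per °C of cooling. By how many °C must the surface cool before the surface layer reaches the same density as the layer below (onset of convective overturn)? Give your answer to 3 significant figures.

Density deficit of the surface layer: 998.085 − 997.589 = 0.496 kg m⁻³.
Required change = 0.496 / 0.176 = 2.82 °C.

2.82 °C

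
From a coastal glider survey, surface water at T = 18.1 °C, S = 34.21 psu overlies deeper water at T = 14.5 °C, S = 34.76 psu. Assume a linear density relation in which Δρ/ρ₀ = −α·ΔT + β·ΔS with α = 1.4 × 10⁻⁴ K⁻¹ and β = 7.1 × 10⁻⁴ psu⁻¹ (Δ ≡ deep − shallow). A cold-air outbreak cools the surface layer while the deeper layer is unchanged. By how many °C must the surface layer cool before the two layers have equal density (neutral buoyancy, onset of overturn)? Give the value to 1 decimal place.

6.4 °C

Neutral buoyancy requires Δρ = 0, i.e. −α(T_deep − T_surf′) + β(S_deep − S_surf) = 0.
T_surf′ = T_deep − (β/α)·ΔS = 14.5 − (7.1 × 10⁻⁴/1.4 × 10⁻⁴)·(+0.55) = 11.711 °C.
Cooling required: 18.1 − (11.711) = 6.389 °C.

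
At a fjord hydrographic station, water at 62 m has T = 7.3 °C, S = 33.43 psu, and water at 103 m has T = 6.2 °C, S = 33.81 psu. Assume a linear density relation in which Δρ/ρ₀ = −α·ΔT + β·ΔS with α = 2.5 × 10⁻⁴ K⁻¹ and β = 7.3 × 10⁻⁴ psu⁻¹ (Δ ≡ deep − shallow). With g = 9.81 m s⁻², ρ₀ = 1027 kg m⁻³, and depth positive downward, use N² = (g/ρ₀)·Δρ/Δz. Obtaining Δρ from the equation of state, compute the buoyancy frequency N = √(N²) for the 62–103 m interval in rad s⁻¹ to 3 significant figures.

ΔT = -1.1 K, ΔS = +0.38 psu (deep − shallow).
Δρ/ρ₀ = −αΔT + βΔS = 2.75 × 10⁻⁴ + 2.774 × 10⁻⁴ = 5.524 × 10⁻⁴, so Δρ ≈ 0.5673 kg m⁻³.
N² = (g/ρ₀)·Δρ/Δz = g·(Δρ/ρ₀)/Δz = 9.81 × 5.524 × 10⁻⁴ / 41 = 1.3217 × 10⁻⁴ s⁻².
N = √(1.3217 × 10⁻⁴) = 0.011497 rad s⁻¹ ≈ 0.0115 rad s⁻¹.

0.0115 rad s⁻¹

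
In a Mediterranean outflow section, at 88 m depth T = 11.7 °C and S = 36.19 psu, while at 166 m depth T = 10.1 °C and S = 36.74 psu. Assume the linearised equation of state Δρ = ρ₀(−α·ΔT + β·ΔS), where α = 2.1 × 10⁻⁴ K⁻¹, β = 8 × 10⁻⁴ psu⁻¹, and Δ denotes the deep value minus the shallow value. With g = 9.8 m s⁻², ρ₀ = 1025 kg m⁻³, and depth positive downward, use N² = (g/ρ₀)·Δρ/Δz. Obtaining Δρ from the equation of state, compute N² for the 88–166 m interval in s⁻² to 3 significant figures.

9.75 × 10⁻⁵ s⁻²

ΔT = -1.6 K, ΔS = +0.55 psu (deep − shallow).
Δρ/ρ₀ = −αΔT + βΔS = 3.36 × 10⁻⁴ + 4.40 × 10⁻⁴ = 7.76 × 10⁻⁴, so Δρ ≈ 0.7954 kg m⁻³.
N² = (g/ρ₀)·Δρ/Δz = g·(Δρ/ρ₀)/Δz = 9.8 × 7.76 × 10⁻⁴ / 78 = 9.7497 × 10⁻⁵ s⁻² ≈ 9.75 × 10⁻⁵ s⁻².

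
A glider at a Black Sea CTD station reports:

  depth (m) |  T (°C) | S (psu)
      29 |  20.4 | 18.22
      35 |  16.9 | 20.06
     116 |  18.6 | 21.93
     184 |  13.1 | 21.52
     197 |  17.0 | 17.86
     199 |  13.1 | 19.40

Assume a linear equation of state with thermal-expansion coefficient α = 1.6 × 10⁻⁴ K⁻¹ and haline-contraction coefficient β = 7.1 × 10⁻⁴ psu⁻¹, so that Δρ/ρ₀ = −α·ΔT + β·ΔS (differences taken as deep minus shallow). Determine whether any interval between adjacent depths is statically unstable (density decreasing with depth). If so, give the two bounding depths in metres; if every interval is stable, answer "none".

Evaluate Δρ/ρ₀ = −αΔT + βΔS across each adjacent pair:
  29–35 m: −αΔT+βΔS = −(1.6 × 10⁻⁴)(-3.5)+(7.1 × 10⁻⁴)(+1.84) = 1.9 × 10⁻³ → stable
  35–116 m: −αΔT+βΔS = −(1.6 × 10⁻⁴)(+1.7)+(7.1 × 10⁻⁴)(+1.87) = 1.1 × 10⁻³ → stable
  116–184 m: −αΔT+βΔS = −(1.6 × 10⁻⁴)(-5.5)+(7.1 × 10⁻⁴)(-0.41) = 5.9 × 10⁻⁴ → stable
  184–197 m: −αΔT+βΔS = −(1.6 × 10⁻⁴)(+3.9)+(7.1 × 10⁻⁴)(-3.66) = -3.2 × 10⁻³ → UNSTABLE
  197–199 m: −αΔT+βΔS = −(1.6 × 10⁻⁴)(-3.9)+(7.1 × 10⁻⁴)(+1.54) = 1.7 × 10⁻³ → stable
The 184–197 m interval has Δρ < 0: lighter water underlies denser water.

184–197 m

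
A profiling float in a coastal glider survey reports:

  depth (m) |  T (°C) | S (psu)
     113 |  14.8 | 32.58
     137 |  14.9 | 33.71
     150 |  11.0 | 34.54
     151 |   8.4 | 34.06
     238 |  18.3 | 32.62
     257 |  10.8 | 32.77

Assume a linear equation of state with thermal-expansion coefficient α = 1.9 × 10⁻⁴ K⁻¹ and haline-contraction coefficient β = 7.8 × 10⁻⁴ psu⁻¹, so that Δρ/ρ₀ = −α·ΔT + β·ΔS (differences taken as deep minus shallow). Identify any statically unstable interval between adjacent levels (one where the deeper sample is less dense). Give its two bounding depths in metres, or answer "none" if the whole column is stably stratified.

151–238 m

Evaluate Δρ/ρ₀ = −αΔT + βΔS across each adjacent pair:
  113–137 m: −αΔT+βΔS = −(1.9 × 10⁻⁴)(+0.1)+(7.8 × 10⁻⁴)(+1.13) = 8.6 × 10⁻⁴ → stable
  137–150 m: −αΔT+βΔS = −(1.9 × 10⁻⁴)(-3.9)+(7.8 × 10⁻⁴)(+0.83) = 1.4 × 10⁻³ → stable
  150–151 m: −αΔT+βΔS = −(1.9 × 10⁻⁴)(-2.6)+(7.8 × 10⁻⁴)(-0.48) = 1.2 × 10⁻⁴ → stable
  151–238 m: −αΔT+βΔS = −(1.9 × 10⁻⁴)(+9.9)+(7.8 × 10⁻⁴)(-1.44) = -3.0 × 10⁻³ → UNSTABLE
  238–257 m: −αΔT+βΔS = −(1.9 × 10⁻⁴)(-7.5)+(7.8 × 10⁻⁴)(+0.15) = 1.5 × 10⁻³ → stable
The 151–238 m interval has Δρ < 0: lighter water underlies denser water.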